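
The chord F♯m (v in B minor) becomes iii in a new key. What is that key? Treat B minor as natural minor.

The numeral iii denotes a minor triad on scale degree 3. With F♯ on degree 3, the tonic of the new key is D.
Degree 3 carries a minor triad in major keys, so the destination is D major.
Check: the diatonic triads of D major are D (I), Em (ii), F♯m (iii), G (IV), A (V), Bm (vi), C♯dim (vii°) — F♯m is indeed iii.

D major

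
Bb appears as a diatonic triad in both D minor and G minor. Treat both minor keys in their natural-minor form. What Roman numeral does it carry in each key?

The scale of D minor (natural minor) is D E F G A Bb C; Bb is degree 6, and the triad built there (Bb-D-F) is major, so it is VI.
The scale of G minor (natural minor) is G A Bb C D Eb F; Bb is degree 3, and the triad built there (Bb-D-F) is major, so it is III.

VI in D minor; III in G minor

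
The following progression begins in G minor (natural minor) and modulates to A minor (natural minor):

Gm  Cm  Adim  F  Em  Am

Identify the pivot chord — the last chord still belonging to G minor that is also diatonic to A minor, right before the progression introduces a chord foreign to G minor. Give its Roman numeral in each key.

Chords diatonic to G minor: Gm, Adim, Bb, Cm, Dm, Eb, F.
Reading the progression, the first chord not in that set is Em, so the modulation leaves G minor there.
The chord immediately before Em is F, which is diatonic to both keys: VII in G minor and VI in A minor.

F — VII in G minor, VI in A minor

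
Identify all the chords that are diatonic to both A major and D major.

A, Bm, D, F#m

Triads in A major: A (I), Bm (ii), C#m (iii), D (IV), E (V), F#m (vi), G#dim (vii°).
Triads in D major: D (I), Em (ii), F#m (iii), G (IV), A (V), Bm (vi), C#dim (vii°).
Shared triads with their functions: A (I in A major, V in D major); Bm (ii in A major, vi in D major); D (IV in A major, I in D major); F#m (vi in A major, iii in D major).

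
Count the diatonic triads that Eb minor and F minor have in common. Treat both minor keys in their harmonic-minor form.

0

Diatonic triads of Eb minor (harmonic minor): Ebm (i), Fdim (ii°), Gbaug (III+), Abm (iv), Bb (V), Cb (VI), Ddim (vii°).
Diatonic triads of F minor (harmonic minor): Fm (i), Gdim (ii°), Abaug (III+), Bbm (iv), C (V), Db (VI), Edim (vii°).
No triad has the same root and quality in both keys.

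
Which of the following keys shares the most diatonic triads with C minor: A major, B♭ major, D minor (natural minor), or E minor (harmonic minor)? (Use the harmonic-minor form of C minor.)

Triads of C minor (harmonic minor): C minor (i), D diminished (ii°), E♭ augmented (III+), F minor (iv), G major (V), A♭ major (VI), B diminished (vii°).
A major shares 0: none.
B♭ major shares 1: Cm.
D minor (natural minor) shares 0: none.
E minor (harmonic minor) shares 0: none.
The most common triads (1) are shared with B♭ major.

B♭ major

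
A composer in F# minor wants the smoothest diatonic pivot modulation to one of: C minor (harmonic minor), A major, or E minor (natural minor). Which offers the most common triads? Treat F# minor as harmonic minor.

Triads of F# minor (harmonic minor): F#m (i), G#dim (ii°), Aaug (III+), Bm (iv), C# (V), D (VI), E#dim (vii°).
C minor (harmonic minor) shares 0: none.
A major shares 4: F#m, G#dim, Bm, D.
E minor (natural minor) shares 2: Bm, D.
The most common triads (4) are shared with A major.

A major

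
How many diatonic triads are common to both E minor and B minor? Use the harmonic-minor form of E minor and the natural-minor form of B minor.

Diatonic triads of E minor (harmonic minor): Em (i), F♯dim (ii°), Gaug (III+), Am (iv), B (V), C (VI), D♯dim (vii°).
Diatonic triads of B minor (natural minor): Bm (i), C♯dim (ii°), D (III), Em (iv), F♯m (v), G (VI), A (VII).
Matching root and quality in both lists: Em.
That gives 1 common triad.

1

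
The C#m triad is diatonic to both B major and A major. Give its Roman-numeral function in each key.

The scale of B major is B C# D# E F# G# A#; C# is degree 2, and the triad built there (C#-E-G#) is minor, so it is ii.
The scale of A major is A B C# D E F# G#; C# is degree 3, and the triad built there (C#-E-G#) is minor, so it is iii.

ii in B major; iii in A major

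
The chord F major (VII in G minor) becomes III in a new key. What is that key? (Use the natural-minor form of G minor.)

The numeral III denotes a major triad on scale degree 3. With F on degree 3, the tonic of the new key is D.
Degree 3 carries a major triad in natural-minor keys, so the destination is D minor.
Check: the diatonic triads of D minor (natural minor) are Dm (i), Edim (ii°), F (III), Gm (iv), Am (v), B♭ (VI), C (VII) — F major is indeed III.

D minor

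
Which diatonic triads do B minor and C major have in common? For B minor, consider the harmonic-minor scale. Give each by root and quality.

Em, G

Triads in B minor (harmonic minor): B minor (i), C# diminished (ii°), D augmented (III+), E minor (iv), F# major (V), G major (VI), A# diminished (vii°).
Triads in C major: C major (I), D minor (ii), E minor (iii), F major (IV), G major (V), A minor (vi), B diminished (vii°).
Shared triads with their functions: E minor (iv in B minor, iii in C major); G major (VI in B minor, V in C major).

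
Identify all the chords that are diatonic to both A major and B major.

C#m, E

Triads in A major: A (I), Bm (ii), C#m (iii), D (IV), E (V), F#m (vi), G#dim (vii°).
Triads in B major: B (I), C#m (ii), D#m (iii), E (IV), F# (V), G#m (vi), A#dim (vii°).
Shared triads with their functions: C#m (iii in A major, ii in B major); E (V in A major, IV in B major).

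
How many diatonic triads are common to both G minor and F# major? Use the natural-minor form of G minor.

0

Diatonic triads of G minor (natural minor): G minor (i), A diminished (ii°), Bb major (III), C minor (iv), D minor (v), Eb major (VI), F major (VII).
Diatonic triads of F# major: F# major (I), G# minor (ii), A# minor (iii), B major (IV), C# major (V), D# minor (vi), E# diminished (vii°).
No triad has the same root and quality in both keys.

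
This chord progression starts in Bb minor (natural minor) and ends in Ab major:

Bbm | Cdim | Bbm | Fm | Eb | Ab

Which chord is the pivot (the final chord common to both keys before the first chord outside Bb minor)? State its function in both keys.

Fm — v in Bb minor, vi in Ab major

Chords diatonic to Bb minor: Bbm, Cdim, Db, Ebm, Fm, Gb, Ab.
Reading the progression, the first chord not in that set is Eb, so the modulation leaves Bb minor there.
The chord immediately before Eb is Fm, which is diatonic to both keys: v in Bb minor and vi in Ab major.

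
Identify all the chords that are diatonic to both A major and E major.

Triads in A major: A (I), Bm (ii), C#m (iii), D (IV), E (V), F#m (vi), G#dim (vii°).
Triads in E major: E (I), F#m (ii), G#m (iii), A (IV), B (V), C#m (vi), D#dim (vii°).
Shared triads with their functions: A (I in A major, IV in E major); C#m (iii in A major, vi in E major); E (V in A major, I in E major); F#m (vi in A major, ii in E major).

A, C#m, E, F#m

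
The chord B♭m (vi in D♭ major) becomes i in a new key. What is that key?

B♭ minor

The numeral i denotes a minor triad on scale degree 1. With B♭ on degree 1, the tonic of the new key is B♭.
Degree 1 carries a minor triad in minor keys, so the destination is B♭ minor.
Check: the diatonic triads of B♭ minor (natural minor) are B♭m (i), Cdim (ii°), D♭ (III), E♭m (iv), Fm (v), G♭ (VI), A♭ (VII) — B♭m is indeed i.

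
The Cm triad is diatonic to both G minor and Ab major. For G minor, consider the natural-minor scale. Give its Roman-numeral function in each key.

iv in G minor; iii in Ab major

The scale of G minor (natural minor) is G A Bb C D Eb F; C is degree 4, and the triad built there (C-Eb-G) is minor, so it is iv.
The scale of Ab major is Ab Bb C Db Eb F G; C is degree 3, and the triad built there (C-Eb-G) is minor, so it is iii.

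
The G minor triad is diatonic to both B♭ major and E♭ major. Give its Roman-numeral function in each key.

The scale of B♭ major is B♭ C D E♭ F G A; G is degree 6, and the triad built there (G-B♭-D) is minor, so it is vi.
The scale of E♭ major is E♭ F G A♭ B♭ C D; G is degree 3, and the triad built there (G-B♭-D) is minor, so it is iii.

vi in B♭ major; iii in E♭ major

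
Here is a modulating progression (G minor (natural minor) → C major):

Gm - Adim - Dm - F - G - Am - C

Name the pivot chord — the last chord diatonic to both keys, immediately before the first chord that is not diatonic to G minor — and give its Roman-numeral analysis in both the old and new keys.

F — VII in G minor, IV in C major

Chords diatonic to G minor: Gm, Adim, Bb, Cm, Dm, Eb, F.
Reading the progression, the first chord not in that set is G, so the modulation leaves G minor there.
The chord immediately before G is F, which is diatonic to both keys: VII in G minor and IV in C major.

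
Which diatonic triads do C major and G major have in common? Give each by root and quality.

C, Em, G, Am

Triads in C major: C (I), Dm (ii), Em (iii), F (IV), G (V), Am (vi), Bdim (vii°).
Triads in G major: G (I), Am (ii), Bm (iii), C (IV), D (V), Em (vi), F#dim (vii°).
Shared triads with their functions: C (I in C major, IV in G major); Em (iii in C major, vi in G major); G (V in C major, I in G major); Am (vi in C major, ii in G major).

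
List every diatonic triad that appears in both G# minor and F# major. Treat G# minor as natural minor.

Triads in G# minor (natural minor): G#m (i), A#dim (ii°), B (III), C#m (iv), D#m (v), E (VI), F# (VII).
Triads in F# major: F# (I), G#m (ii), A#m (iii), B (IV), C# (V), D#m (vi), E#dim (vii°).
Shared triads with their functions: G#m (i in G# minor, ii in F# major); B (III in G# minor, IV in F# major); D#m (v in G# minor, vi in F# major); F# (VII in G# minor, I in F# major).

G#m, B, D#m, F#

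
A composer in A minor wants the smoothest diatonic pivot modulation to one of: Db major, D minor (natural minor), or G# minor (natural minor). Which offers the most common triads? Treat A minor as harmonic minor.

D minor

Triads of A minor (harmonic minor): Am (i), Bdim (ii°), Caug (III+), Dm (iv), E (V), F (VI), G#dim (vii°).
Db major shares 0: none.
D minor (natural minor) shares 3: Am, Dm, F.
G# minor (natural minor) shares 1: E.
The most common triads (3) are shared with D minor.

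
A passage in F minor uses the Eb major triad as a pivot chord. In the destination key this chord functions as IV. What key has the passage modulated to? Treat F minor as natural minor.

Bb major

The numeral IV denotes a major triad on scale degree 4. With Eb on degree 4, the tonic of the new key is Bb.
Degree 4 carries a major triad in major keys, so the destination is Bb major.
Check: the diatonic triads of Bb major are Bb (I), Cm (ii), Dm (iii), Eb (IV), F (V), Gm (vi), Adim (vii°) — Eb major is indeed IV.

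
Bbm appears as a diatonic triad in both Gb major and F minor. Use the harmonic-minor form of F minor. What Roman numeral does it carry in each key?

iii in Gb major; iv in F minor

The scale of Gb major is Gb Ab Bb Cb Db Eb F; Bb is degree 3, and the triad built there (Bb-Db-F) is minor, so it is iii.
The scale of F minor (harmonic minor) is F G Ab Bb C Db E; Bb is degree 4, and the triad built there (Bb-Db-F) is minor, so it is iv.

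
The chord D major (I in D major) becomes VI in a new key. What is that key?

F♯ minor

The numeral VI denotes a major triad on scale degree 6. With D on degree 6, the tonic of the new key is F♯.
Degree 6 carries a major triad in minor keys, so the destination is F♯ minor.
Check: the diatonic triads of F♯ minor (natural minor) are F♯m (i), G♯dim (ii°), A (III), Bm (iv), C♯m (v), D (VI), E (VII) — D major is indeed VI.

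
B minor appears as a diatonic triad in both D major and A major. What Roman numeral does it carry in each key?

vi in D major; ii in A major

The scale of D major is D E F# G A B C#; B is degree 6, and the triad built there (B-D-F#) is minor, so it is vi.
The scale of A major is A B C# D E F# G#; B is degree 2, and the triad built there (B-D-F#) is minor, so it is ii.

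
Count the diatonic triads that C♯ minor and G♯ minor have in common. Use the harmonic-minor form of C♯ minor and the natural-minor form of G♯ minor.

1

Diatonic triads of C♯ minor (harmonic minor): C♯ minor (i), D♯ diminished (ii°), E augmented (III+), F♯ minor (iv), G♯ major (V), A major (VI), B♯ diminished (vii°).
Diatonic triads of G♯ minor (natural minor): G♯ minor (i), A♯ diminished (ii°), B major (III), C♯ minor (iv), D♯ minor (v), E major (VI), F♯ major (VII).
Matching root and quality in both lists: C♯ minor.
That gives 1 common triad.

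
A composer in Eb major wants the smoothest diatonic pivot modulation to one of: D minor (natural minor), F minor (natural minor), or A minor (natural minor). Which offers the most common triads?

F minor

Triads of Eb major: Eb major (I), F minor (ii), G minor (iii), Ab major (IV), Bb major (V), C minor (vi), D diminished (vii°).
D minor (natural minor) shares 2: Gm, Bb.
F minor (natural minor) shares 4: Eb, Fm, Ab, Cm.
A minor (natural minor) shares 0: none.
The most common triads (4) are shared with F minor.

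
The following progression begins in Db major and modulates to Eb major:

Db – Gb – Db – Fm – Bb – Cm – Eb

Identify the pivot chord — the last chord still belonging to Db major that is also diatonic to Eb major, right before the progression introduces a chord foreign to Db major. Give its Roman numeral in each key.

Chords diatonic to Db major: Db, Ebm, Fm, Gb, Ab, Bbm, Cdim.
Reading the progression, the first chord not in that set is Bb, so the modulation leaves Db major there.
The chord immediately before Bb is Fm, which is diatonic to both keys: iii in Db major and ii in Eb major.

Fm — iii in Db major, ii in Eb major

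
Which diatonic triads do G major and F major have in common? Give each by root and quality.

Triads in G major: G (I), Am (ii), Bm (iii), C (IV), D (V), Em (vi), F#dim (vii°).
Triads in F major: F (I), Gm (ii), Am (iii), Bb (IV), C (V), Dm (vi), Edim (vii°).
Shared triads with their functions: Am (ii in G major, iii in F major); C (IV in G major, V in F major).

Am, C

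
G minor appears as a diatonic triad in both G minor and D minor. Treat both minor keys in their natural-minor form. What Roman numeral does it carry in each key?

The scale of G minor (natural minor) is G A Bb C D Eb F; G is degree 1, and the triad built there (G-Bb-D) is minor, so it is i.
The scale of D minor (natural minor) is D E F G A Bb C; G is degree 4, and the triad built there (G-Bb-D) is minor, so it is iv.

i in G minor; iv in D minor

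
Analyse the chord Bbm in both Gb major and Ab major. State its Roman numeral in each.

The scale of Gb major is Gb Ab Bb Cb Db Eb F; Bb is degree 3, and the triad built there (Bb-Db-F) is minor, so it is iii.
The scale of Ab major is Ab Bb C Db Eb F G; Bb is degree 2, and the triad built there (Bb-Db-F) is minor, so it is ii.

iii in Gb major; ii in Ab major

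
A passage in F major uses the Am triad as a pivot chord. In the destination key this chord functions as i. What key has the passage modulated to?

The numeral i denotes a minor triad on scale degree 1. With A on degree 1, the tonic of the new key is A.
Degree 1 carries a minor triad in minor keys, so the destination is A minor.
Check: the diatonic triads of A minor (natural minor) are Am (i), Bdim (ii°), C (III), Dm (iv), Em (v), F (VI), G (VII) — Am is indeed i.

A minor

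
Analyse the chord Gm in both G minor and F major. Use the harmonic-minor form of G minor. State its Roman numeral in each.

The scale of G minor (harmonic minor) is G A Bb C D Eb F#; G is degree 1, and the triad built there (G-Bb-D) is minor, so it is i.
The scale of F major is F G A Bb C D E; G is degree 2, and the triad built there (G-Bb-D) is minor, so it is ii.

i in G minor; ii in F major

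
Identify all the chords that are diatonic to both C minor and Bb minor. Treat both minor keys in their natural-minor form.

Fm, Ab

Triads in C minor (natural minor): Cm (i), Ddim (ii°), Eb (III), Fm (iv), Gm (v), Ab (VI), Bb (VII).
Triads in Bb minor (natural minor): Bbm (i), Cdim (ii°), Db (III), Ebm (iv), Fm (v), Gb (VI), Ab (VII).
Shared triads with their functions: Fm (iv in C minor, v in Bb minor); Ab (VI in C minor, VII in Bb minor).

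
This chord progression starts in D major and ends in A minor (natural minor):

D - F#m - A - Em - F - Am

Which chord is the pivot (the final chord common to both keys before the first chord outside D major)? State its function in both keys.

Em — ii in D major, v in A minor

Chords diatonic to D major: D, Em, F#m, G, A, Bm, C#dim.
Reading the progression, the first chord not in that set is F, so the modulation leaves D major there.
The chord immediately before F is Em, which is diatonic to both keys: ii in D major and v in A minor.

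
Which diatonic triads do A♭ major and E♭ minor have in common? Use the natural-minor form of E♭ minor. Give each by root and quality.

B♭m, D♭

Triads in A♭ major: A♭ major (I), B♭ minor (ii), C minor (iii), D♭ major (IV), E♭ major (V), F minor (vi), G diminished (vii°).
Triads in E♭ minor (natural minor): E♭ minor (i), F diminished (ii°), G♭ major (III), A♭ minor (iv), B♭ minor (v), C♭ major (VI), D♭ major (VII).
Shared triads with their functions: B♭ minor (ii in A♭ major, v in E♭ minor); D♭ major (IV in A♭ major, VII in E♭ minor).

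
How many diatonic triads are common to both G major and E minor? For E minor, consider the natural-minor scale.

7

Diatonic triads of G major: G major (I), A minor (ii), B minor (iii), C major (IV), D major (V), E minor (vi), F# diminished (vii°).
Diatonic triads of E minor (natural minor): E minor (i), F# diminished (ii°), G major (III), A minor (iv), B minor (v), C major (VI), D major (VII).
Matching root and quality in both lists: G major, A minor, B minor, C major, D major, E minor, F# diminished.
That gives 7 common triads.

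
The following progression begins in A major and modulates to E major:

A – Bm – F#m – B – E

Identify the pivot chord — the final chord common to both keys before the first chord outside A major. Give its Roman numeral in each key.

F#m — vi in A major, ii in E major

Chords diatonic to A major: A, Bm, C#m, D, E, F#m, G#dim.
Reading the progression, the first chord not in that set is B, so the modulation leaves A major there.
The chord immediately before B is F#m, which is diatonic to both keys: vi in A major and ii in E major.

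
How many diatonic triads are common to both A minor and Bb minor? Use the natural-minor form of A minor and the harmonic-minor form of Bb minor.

Diatonic triads of A minor (natural minor): Am (i), Bdim (ii°), C (III), Dm (iv), Em (v), F (VI), G (VII).
Diatonic triads of Bb minor (harmonic minor): Bbm (i), Cdim (ii°), Dbaug (III+), Ebm (iv), F (V), Gb (VI), Adim (vii°).
Matching root and quality in both lists: F.
That gives 1 common triad.

1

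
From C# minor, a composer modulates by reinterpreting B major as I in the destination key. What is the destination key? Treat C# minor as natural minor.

B major

The numeral I denotes a major triad on scale degree 1. With B on degree 1, the tonic of the new key is B.
Degree 1 carries a major triad in major keys, so the destination is B major.
Check: the diatonic triads of B major are B (I), C#m (ii), D#m (iii), E (IV), F# (V), G#m (vi), A#dim (vii°) — B major is indeed I.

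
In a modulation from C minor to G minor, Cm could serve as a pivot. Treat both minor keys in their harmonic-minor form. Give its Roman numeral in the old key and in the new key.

The scale of C minor (harmonic minor) is C D Eb F G Ab B; C is degree 1, and the triad built there (C-Eb-G) is minor, so it is i.
The scale of G minor (harmonic minor) is G A Bb C D Eb F#; C is degree 4, and the triad built there (C-Eb-G) is minor, so it is iv.

i in C minor; iv in G minor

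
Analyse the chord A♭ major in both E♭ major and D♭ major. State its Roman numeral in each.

IV in E♭ major; V in D♭ major

The scale of E♭ major is E♭ F G A♭ B♭ C D; A♭ is degree 4, and the triad built there (A♭-C-E♭) is major, so it is IV.
The scale of D♭ major is D♭ E♭ F G♭ A♭ B♭ C; A♭ is degree 5, and the triad built there (A♭-C-E♭) is major, so it is V.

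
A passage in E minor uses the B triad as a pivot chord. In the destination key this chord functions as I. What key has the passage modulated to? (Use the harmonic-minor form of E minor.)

B major

The numeral I denotes a major triad on scale degree 1. With B on degree 1, the tonic of the new key is B.
Degree 1 carries a major triad in major keys, so the destination is B major.
Check: the diatonic triads of B major are B (I), C#m (ii), D#m (iii), E (IV), F# (V), G#m (vi), A#dim (vii°) — B is indeed I.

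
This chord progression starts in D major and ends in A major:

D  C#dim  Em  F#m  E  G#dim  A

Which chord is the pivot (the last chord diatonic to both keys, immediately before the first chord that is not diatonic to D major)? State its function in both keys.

F#m — iii in D major, vi in A major

Chords diatonic to D major: D, Em, F#m, G, A, Bm, C#dim.
Reading the progression, the first chord not in that set is E, so the modulation leaves D major there.
The chord immediately before E is F#m, which is diatonic to both keys: iii in D major and vi in A major.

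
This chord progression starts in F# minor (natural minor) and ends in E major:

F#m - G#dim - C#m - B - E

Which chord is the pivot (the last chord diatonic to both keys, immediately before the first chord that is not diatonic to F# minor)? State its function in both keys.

C#m — v in F# minor, vi in E major

Chords diatonic to F# minor: F#m, G#dim, A, Bm, C#m, D, E.
Reading the progression, the first chord not in that set is B, so the modulation leaves F# minor there.
The chord immediately before B is C#m, which is diatonic to both keys: v in F# minor and vi in E major.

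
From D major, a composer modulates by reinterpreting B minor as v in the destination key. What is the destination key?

E minor

The numeral v denotes a minor triad on scale degree 5. With B on degree 5, the tonic of the new key is E.
Degree 5 carries a minor triad in natural-minor keys, so the destination is E minor.
Check: the diatonic triads of E minor (natural minor) are Em (i), F#dim (ii°), G (III), Am (iv), Bm (v), C (VI), D (VII) — B minor is indeed v.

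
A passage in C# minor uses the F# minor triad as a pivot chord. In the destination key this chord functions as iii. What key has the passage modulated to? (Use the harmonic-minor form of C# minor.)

The numeral iii denotes a minor triad on scale degree 3. With F# on degree 3, the tonic of the new key is D.
Degree 3 carries a minor triad in major keys, so the destination is D major.
Check: the diatonic triads of D major are D (I), Em (ii), F#m (iii), G (IV), A (V), Bm (vi), C#dim (vii°) — F# minor is indeed iii.

D major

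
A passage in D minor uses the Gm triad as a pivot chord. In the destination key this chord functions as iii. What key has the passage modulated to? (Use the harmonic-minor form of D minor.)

The numeral iii denotes a minor triad on scale degree 3. With G on degree 3, the tonic of the new key is E♭.
Degree 3 carries a minor triad in major keys, so the destination is E♭ major.
Check: the diatonic triads of E♭ major are E♭ (I), Fm (ii), Gm (iii), A♭ (IV), B♭ (V), Cm (vi), Ddim (vii°) — Gm is indeed iii.

E♭ major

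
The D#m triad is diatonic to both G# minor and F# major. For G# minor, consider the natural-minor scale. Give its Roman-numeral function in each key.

The scale of G# minor (natural minor) is G# A# B C# D# E F#; D# is degree 5, and the triad built there (D#-F#-A#) is minor, so it is v.
The scale of F# major is F# G# A# B C# D# E#; D# is degree 6, and the triad built there (D#-F#-A#) is minor, so it is vi.

v in G# minor; vi in F# major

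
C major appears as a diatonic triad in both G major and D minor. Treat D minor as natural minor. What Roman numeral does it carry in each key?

The scale of G major is G A B C D E F#; C is degree 4, and the triad built there (C-E-G) is major, so it is IV.
The scale of D minor (natural minor) is D E F G A Bb C; C is degree 7, and the triad built there (C-E-G) is major, so it is VII.

IV in G major; VII in D minor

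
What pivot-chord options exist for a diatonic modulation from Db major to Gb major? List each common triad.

Triads in Db major: Db (I), Ebm (ii), Fm (iii), Gb (IV), Ab (V), Bbm (vi), Cdim (vii°).
Triads in Gb major: Gb (I), Abm (ii), Bbm (iii), Cb (IV), Db (V), Ebm (vi), Fdim (vii°).
Shared triads with their functions: Db (I in Db major, V in Gb major); Ebm (ii in Db major, vi in Gb major); Gb (IV in Db major, I in Gb major); Bbm (vi in Db major, iii in Gb major).

Db, Ebm, Gb, Bbm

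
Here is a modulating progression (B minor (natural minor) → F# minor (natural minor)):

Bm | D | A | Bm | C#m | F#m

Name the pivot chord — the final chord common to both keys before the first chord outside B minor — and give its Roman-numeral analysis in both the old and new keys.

Chords diatonic to B minor: Bm, C#dim, D, Em, F#m, G, A.
Reading the progression, the first chord not in that set is C#m, so the modulation leaves B minor there.
The chord immediately before C#m is Bm, which is diatonic to both keys: i in B minor and iv in F# minor.

Bm — i in B minor, iv in F# minor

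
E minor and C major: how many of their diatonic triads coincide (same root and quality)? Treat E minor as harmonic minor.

Diatonic triads of E minor (harmonic minor): E minor (i), F# diminished (ii°), G augmented (III+), A minor (iv), B major (V), C major (VI), D# diminished (vii°).
Diatonic triads of C major: C major (I), D minor (ii), E minor (iii), F major (IV), G major (V), A minor (vi), B diminished (vii°).
Matching root and quality in both lists: E minor, A minor, C major.
That gives 3 common triads.

3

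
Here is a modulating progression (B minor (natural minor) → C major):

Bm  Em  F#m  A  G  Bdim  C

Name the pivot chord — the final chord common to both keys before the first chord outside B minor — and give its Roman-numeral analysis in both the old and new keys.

Chords diatonic to B minor: Bm, C#dim, D, Em, F#m, G, A.
Reading the progression, the first chord not in that set is Bdim, so the modulation leaves B minor there.
The chord immediately before Bdim is G, which is diatonic to both keys: VI in B minor and V in C major.

G — VI in B minor, V in C major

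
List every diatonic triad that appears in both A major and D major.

Triads in A major: A (I), Bm (ii), C♯m (iii), D (IV), E (V), F♯m (vi), G♯dim (vii°).
Triads in D major: D (I), Em (ii), F♯m (iii), G (IV), A (V), Bm (vi), C♯dim (vii°).
Shared triads with their functions: A (I in A major, V in D major); Bm (ii in A major, vi in D major); D (IV in A major, I in D major); F♯m (vi in A major, iii in D major).

A, Bm, D, F♯m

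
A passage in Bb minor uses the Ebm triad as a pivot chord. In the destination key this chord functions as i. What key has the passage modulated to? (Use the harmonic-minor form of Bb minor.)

The numeral i denotes a minor triad on scale degree 1. With Eb on degree 1, the tonic of the new key is Eb.
Degree 1 carries a minor triad in minor keys, so the destination is Eb minor.
Check: the diatonic triads of Eb minor (natural minor) are Ebm (i), Fdim (ii°), Gb (III), Abm (iv), Bbm (v), Cb (VI), Db (VII) — Ebm is indeed i.

Eb minor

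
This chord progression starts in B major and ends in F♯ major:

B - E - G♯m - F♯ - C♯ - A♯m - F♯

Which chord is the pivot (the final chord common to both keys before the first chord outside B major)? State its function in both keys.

Chords diatonic to B major: B, C♯m, D♯m, E, F♯, G♯m, A♯dim.
Reading the progression, the first chord not in that set is C♯, so the modulation leaves B major there.
The chord immediately before C♯ is F♯, which is diatonic to both keys: V in B major and I in F♯ major.

F♯ — V in B major, I in F♯ major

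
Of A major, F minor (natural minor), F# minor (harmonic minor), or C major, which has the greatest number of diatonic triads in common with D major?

A major

Triads of D major: D major (I), E minor (ii), F# minor (iii), G major (IV), A major (V), B minor (vi), C# diminished (vii°).
A major shares 4: D, F#m, A, Bm.
F minor (natural minor) shares 0: none.
F# minor (harmonic minor) shares 3: D, F#m, Bm.
C major shares 2: Em, G.
The most common triads (4) are shared with A major.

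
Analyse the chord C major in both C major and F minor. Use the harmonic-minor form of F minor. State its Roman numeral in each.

The scale of C major is C D E F G A B; C is degree 1, and the triad built there (C-E-G) is major, so it is I.
The scale of F minor (harmonic minor) is F G Ab Bb C Db E; C is degree 5, and the triad built there (C-E-G) is major, so it is V.

I in C major; V in F minor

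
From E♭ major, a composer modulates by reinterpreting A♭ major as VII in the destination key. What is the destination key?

B♭ minor

The numeral VII denotes a major triad on scale degree 7. With A♭ on degree 7, the tonic of the new key is B♭.
Degree 7 carries a major triad in natural-minor keys, so the destination is B♭ minor.
Check: the diatonic triads of B♭ minor (natural minor) are B♭m (i), Cdim (ii°), D♭ (III), E♭m (iv), Fm (v), G♭ (VI), A♭ (VII) — A♭ major is indeed VII.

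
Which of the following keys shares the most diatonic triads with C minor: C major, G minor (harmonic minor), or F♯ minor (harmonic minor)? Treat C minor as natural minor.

Triads of C minor (natural minor): C minor (i), D diminished (ii°), E♭ major (III), F minor (iv), G minor (v), A♭ major (VI), B♭ major (VII).
C major shares 0: none.
G minor (harmonic minor) shares 3: Cm, E♭, Gm.
F♯ minor (harmonic minor) shares 0: none.
The most common triads (3) are shared with G minor.

G minor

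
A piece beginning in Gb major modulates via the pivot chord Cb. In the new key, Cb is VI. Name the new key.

Eb minor

The numeral VI denotes a major triad on scale degree 6. With Cb on degree 6, the tonic of the new key is Eb.
Degree 6 carries a major triad in minor keys, so the destination is Eb minor.
Check: the diatonic triads of Eb minor (natural minor) are Ebm (i), Fdim (ii°), Gb (III), Abm (iv), Bbm (v), Cb (VI), Db (VII) — Cb is indeed VI.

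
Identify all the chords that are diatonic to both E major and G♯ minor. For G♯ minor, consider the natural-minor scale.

E, G♯m, B, C♯m

Triads in E major: E (I), F♯m (ii), G♯m (iii), A (IV), B (V), C♯m (vi), D♯dim (vii°).
Triads in G♯ minor (natural minor): G♯m (i), A♯dim (ii°), B (III), C♯m (iv), D♯m (v), E (VI), F♯ (VII).
Shared triads with their functions: E (I in E major, VI in G♯ minor); G♯m (iii in E major, i in G♯ minor); B (V in E major, III in G♯ minor); C♯m (vi in E major, iv in G♯ minor).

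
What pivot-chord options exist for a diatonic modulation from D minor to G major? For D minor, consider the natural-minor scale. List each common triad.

Triads in D minor (natural minor): Dm (i), Edim (ii°), F (III), Gm (iv), Am (v), Bb (VI), C (VII).
Triads in G major: G (I), Am (ii), Bm (iii), C (IV), D (V), Em (vi), F#dim (vii°).
Shared triads with their functions: Am (v in D minor, ii in G major); C (VII in D minor, IV in G major).

Am, C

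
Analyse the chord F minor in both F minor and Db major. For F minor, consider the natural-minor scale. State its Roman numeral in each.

The scale of F minor (natural minor) is F G Ab Bb C Db Eb; F is degree 1, and the triad built there (F-Ab-C) is minor, so it is i.
The scale of Db major is Db Eb F Gb Ab Bb C; F is degree 3, and the triad built there (F-Ab-C) is minor, so it is iii.

i in F minor; iii in Db major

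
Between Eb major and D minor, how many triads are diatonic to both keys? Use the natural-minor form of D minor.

2

Diatonic triads of Eb major: Eb (I), Fm (ii), Gm (iii), Ab (IV), Bb (V), Cm (vi), Ddim (vii°).
Diatonic triads of D minor (natural minor): Dm (i), Edim (ii°), F (III), Gm (iv), Am (v), Bb (VI), C (VII).
Matching root and quality in both lists: Gm, Bb.
That gives 2 common triads.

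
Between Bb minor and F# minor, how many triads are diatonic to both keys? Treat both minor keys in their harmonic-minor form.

0

Diatonic triads of Bb minor (harmonic minor): Bbm (i), Cdim (ii°), Dbaug (III+), Ebm (iv), F (V), Gb (VI), Adim (vii°).
Diatonic triads of F# minor (harmonic minor): F#m (i), G#dim (ii°), Aaug (III+), Bm (iv), C# (V), D (VI), E#dim (vii°).
No triad has the same root and quality in both keys.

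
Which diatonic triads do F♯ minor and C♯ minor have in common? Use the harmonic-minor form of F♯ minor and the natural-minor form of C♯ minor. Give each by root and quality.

Triads in F♯ minor (harmonic minor): F♯m (i), G♯dim (ii°), Aaug (III+), Bm (iv), C♯ (V), D (VI), E♯dim (vii°).
Triads in C♯ minor (natural minor): C♯m (i), D♯dim (ii°), E (III), F♯m (iv), G♯m (v), A (VI), B (VII).
Shared triads with their functions: F♯m (i in F♯ minor, iv in C♯ minor).

F♯m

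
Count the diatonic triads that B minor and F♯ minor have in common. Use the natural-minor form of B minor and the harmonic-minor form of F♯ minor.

Diatonic triads of B minor (natural minor): Bm (i), C♯dim (ii°), D (III), Em (iv), F♯m (v), G (VI), A (VII).
Diatonic triads of F♯ minor (harmonic minor): F♯m (i), G♯dim (ii°), Aaug (III+), Bm (iv), C♯ (V), D (VI), E♯dim (vii°).
Matching root and quality in both lists: Bm, D, F♯m.
That gives 3 common triads.

3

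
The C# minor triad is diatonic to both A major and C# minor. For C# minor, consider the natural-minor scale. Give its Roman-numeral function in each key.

iii in A major; i in C# minor

The scale of A major is A B C# D E F# G#; C# is degree 3, and the triad built there (C#-E-G#) is minor, so it is iii.
The scale of C# minor (natural minor) is C# D# E F# G# A B; C# is degree 1, and the triad built there (C#-E-G#) is minor, so it is i.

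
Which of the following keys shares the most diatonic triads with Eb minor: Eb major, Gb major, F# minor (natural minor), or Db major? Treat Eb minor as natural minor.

Gb major

Triads of Eb minor (natural minor): Ebm (i), Fdim (ii°), Gb (III), Abm (iv), Bbm (v), Cb (VI), Db (VII).
Eb major shares 0: none.
Gb major shares 7: Ebm, Fdim, Gb, Abm, Bbm, Cb, Db.
F# minor (natural minor) shares 0: none.
Db major shares 4: Ebm, Gb, Bbm, Db.
The most common triads (7) are shared with Gb major.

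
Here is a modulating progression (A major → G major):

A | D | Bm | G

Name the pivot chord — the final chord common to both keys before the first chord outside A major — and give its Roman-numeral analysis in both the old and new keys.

Bm — ii in A major, iii in G major

Chords diatonic to A major: A, Bm, C#m, D, E, F#m, G#dim.
Reading the progression, the first chord not in that set is G, so the modulation leaves A major there.
The chord immediately before G is Bm, which is diatonic to both keys: ii in A major and iii in G major.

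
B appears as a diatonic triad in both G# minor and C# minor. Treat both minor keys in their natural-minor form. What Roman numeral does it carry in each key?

The scale of G# minor (natural minor) is G# A# B C# D# E F#; B is degree 3, and the triad built there (B-D#-F#) is major, so it is III.
The scale of C# minor (natural minor) is C# D# E F# G# A B; B is degree 7, and the triad built there (B-D#-F#) is major, so it is VII.

III in G# minor; VII in C# minor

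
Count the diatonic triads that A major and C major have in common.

Diatonic triads of A major: A (I), Bm (ii), C#m (iii), D (IV), E (V), F#m (vi), G#dim (vii°).
Diatonic triads of C major: C (I), Dm (ii), Em (iii), F (IV), G (V), Am (vi), Bdim (vii°).
No triad has the same root and quality in both keys.

0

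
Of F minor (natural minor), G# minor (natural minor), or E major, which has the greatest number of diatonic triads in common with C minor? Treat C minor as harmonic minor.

F minor

Triads of C minor (harmonic minor): C minor (i), D diminished (ii°), Eb augmented (III+), F minor (iv), G major (V), Ab major (VI), B diminished (vii°).
F minor (natural minor) shares 3: Cm, Fm, Ab.
G# minor (natural minor) shares 0: none.
E major shares 0: none.
The most common triads (3) are shared with F minor.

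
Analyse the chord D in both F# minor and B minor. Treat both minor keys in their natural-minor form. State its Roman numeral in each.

The scale of F# minor (natural minor) is F# G# A B C# D E; D is degree 6, and the triad built there (D-F#-A) is major, so it is VI.
The scale of B minor (natural minor) is B C# D E F# G A; D is degree 3, and the triad built there (D-F#-A) is major, so it is III.

VI in F# minor; III in B minor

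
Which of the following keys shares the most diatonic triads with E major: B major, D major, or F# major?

Triads of E major: E (I), F#m (ii), G#m (iii), A (IV), B (V), C#m (vi), D#dim (vii°).
B major shares 4: E, G#m, B, C#m.
D major shares 2: F#m, A.
F# major shares 2: G#m, B.
The most common triads (4) are shared with B major.

B major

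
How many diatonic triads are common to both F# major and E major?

2

Diatonic triads of F# major: F# (I), G#m (ii), A#m (iii), B (IV), C# (V), D#m (vi), E#dim (vii°).
Diatonic triads of E major: E (I), F#m (ii), G#m (iii), A (IV), B (V), C#m (vi), D#dim (vii°).
Matching root and quality in both lists: G#m, B.
That gives 2 common triads.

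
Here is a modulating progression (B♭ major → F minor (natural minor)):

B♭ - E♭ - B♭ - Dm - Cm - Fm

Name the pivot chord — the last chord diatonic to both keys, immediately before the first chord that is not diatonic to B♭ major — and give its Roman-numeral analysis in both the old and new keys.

Chords diatonic to B♭ major: B♭, Cm, Dm, E♭, F, Gm, Adim.
Reading the progression, the first chord not in that set is Fm, so the modulation leaves B♭ major there.
The chord immediately before Fm is Cm, which is diatonic to both keys: ii in B♭ major and v in F minor.

Cm — ii in B♭ major, v in F minor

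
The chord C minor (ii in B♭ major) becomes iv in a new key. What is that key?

G minor

The numeral iv denotes a minor triad on scale degree 4. With C on degree 4, the tonic of the new key is G.
Degree 4 carries a minor triad in minor keys, so the destination is G minor.
Check: the diatonic triads of G minor (natural minor) are Gm (i), Adim (ii°), B♭ (III), Cm (iv), Dm (v), E♭ (VI), F (VII) — C minor is indeed iv.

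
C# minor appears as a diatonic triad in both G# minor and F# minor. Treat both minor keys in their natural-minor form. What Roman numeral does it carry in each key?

The scale of G# minor (natural minor) is G# A# B C# D# E F#; C# is degree 4, and the triad built there (C#-E-G#) is minor, so it is iv.
The scale of F# minor (natural minor) is F# G# A B C# D E; C# is degree 5, and the triad built there (C#-E-G#) is minor, so it is v.

iv in G# minor; v in F# minor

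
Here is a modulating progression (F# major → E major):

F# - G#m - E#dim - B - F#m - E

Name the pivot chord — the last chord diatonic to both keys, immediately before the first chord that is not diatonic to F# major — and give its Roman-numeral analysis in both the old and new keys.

B — IV in F# major, V in E major

Chords diatonic to F# major: F#, G#m, A#m, B, C#, D#m, E#dim.
Reading the progression, the first chord not in that set is F#m, so the modulation leaves F# major there.
The chord immediately before F#m is B, which is diatonic to both keys: IV in F# major and V in E major.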